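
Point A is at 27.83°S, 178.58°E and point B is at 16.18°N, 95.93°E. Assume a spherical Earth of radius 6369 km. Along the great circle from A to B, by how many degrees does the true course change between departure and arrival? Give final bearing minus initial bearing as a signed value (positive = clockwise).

Initial bearing θ₁ = atan2(sin Δλ cos φ₂, cos φ₁ sin φ₂ − sin φ₁ cos φ₂ cos Δλ) = 287.69°
Final bearing θ₂ = (initial bearing from the destination back to the start) + 180° = 298.69°
Δθ = θ₂ − θ₁ = +11.0°

+11.0°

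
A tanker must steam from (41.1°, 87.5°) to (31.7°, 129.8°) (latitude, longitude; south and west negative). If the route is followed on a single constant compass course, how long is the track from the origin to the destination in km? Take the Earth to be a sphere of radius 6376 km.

3922 km

Δψ = ln[tan(π/4+φ₂/2)/tan(π/4+φ₁/2)] = -0.2043;  Δφ = -0.1641 rad,  Δλ = +0.7383 rad
q = Δφ/Δψ = 0.8030
d = R·√(Δφ² + q²Δλ²) = 6376·0.61512 = 3922 km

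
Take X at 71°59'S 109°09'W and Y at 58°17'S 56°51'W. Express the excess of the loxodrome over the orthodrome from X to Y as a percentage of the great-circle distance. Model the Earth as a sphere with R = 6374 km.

Great circle: σ = 0.4314 rad → d_gc = Rσ = 2749.7 km
Rhumb: Δφ = +0.2391, Δλ = +0.9128, Δψ = +0.5833, q = Δφ/Δψ = 0.4100 → d_rh = R√(Δφ²+q²Δλ²) = 2830.6 km
Excess = (2830.6 − 2749.7) / 2749.7 = 80.9 / 2749.7 = 2.94% ≈ 2.9%

2.9%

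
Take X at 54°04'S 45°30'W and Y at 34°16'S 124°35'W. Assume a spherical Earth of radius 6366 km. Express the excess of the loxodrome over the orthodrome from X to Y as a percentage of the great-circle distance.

4.4%

Great circle: σ = 0.9911 rad → d_gc = Rσ = 6309.5 km
Rhumb: Δφ = +0.3456, Δλ = -1.3803, Δψ = +0.4889, q = Δφ/Δψ = 0.7069 → d_rh = R√(Δφ²+q²Δλ²) = 6589.2 km
Excess = (6589.2 − 6309.5) / 6309.5 = 279.7 / 6309.5 = 4.43% ≈ 4.4%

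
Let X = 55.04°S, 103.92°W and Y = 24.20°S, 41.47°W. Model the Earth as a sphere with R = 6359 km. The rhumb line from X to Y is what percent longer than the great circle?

Great circle: σ = 0.9549 rad → d_gc = Rσ = 6072.2 km
Rhumb: Δφ = +0.5383, Δλ = +1.0900, Δψ = +0.7199, q = Δφ/Δψ = 0.7477 → d_rh = R√(Δφ²+q²Δλ²) = 6210.4 km
Excess = (6210.4 − 6072.2) / 6072.2 = 138.2 / 6072.2 = 2.28% ≈ 2.3%

2.3%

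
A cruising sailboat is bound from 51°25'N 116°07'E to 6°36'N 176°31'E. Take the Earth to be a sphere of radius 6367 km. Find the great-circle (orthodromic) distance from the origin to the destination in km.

7410 km

cos σ = sin φ₁ sin φ₂ + cos φ₁ cos φ₂ cos Δλ
      = sin(51.42°)sin(6.60°) + cos(51.42°)cos(6.60°)cos(60.40°) = 0.3959
σ = 66.681° → d = Rσ = 6367·1.16380 = 7410 km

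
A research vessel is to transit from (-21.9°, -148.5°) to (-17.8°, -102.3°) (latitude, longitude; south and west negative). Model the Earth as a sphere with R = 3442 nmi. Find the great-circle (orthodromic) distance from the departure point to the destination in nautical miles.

cos σ = sin φ₁ sin φ₂ + cos φ₁ cos φ₂ cos Δλ
      = sin(-21.90°)sin(-17.80°) + cos(-21.90°)cos(-17.80°)cos(46.20°) = 0.7255
σ = 43.492° → d = Rσ = 3442·0.75907 = 2613 nmi

2613 nmi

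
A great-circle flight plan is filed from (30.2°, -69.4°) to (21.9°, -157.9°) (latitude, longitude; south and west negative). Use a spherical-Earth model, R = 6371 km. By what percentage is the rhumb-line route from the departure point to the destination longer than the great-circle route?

Great circle: σ = 1.3606 rad → d_gc = Rσ = 8668.6 km
Rhumb: Δφ = -0.1449, Δλ = -1.5446, Δψ = -0.1615, q = Δφ/Δψ = 0.8972 → d_rh = R√(Δφ²+q²Δλ²) = 8877.7 km
Excess = (8877.7 − 8668.6) / 8668.6 = 209.1 / 8668.6 = 2.41% ≈ 2.4%

2.4%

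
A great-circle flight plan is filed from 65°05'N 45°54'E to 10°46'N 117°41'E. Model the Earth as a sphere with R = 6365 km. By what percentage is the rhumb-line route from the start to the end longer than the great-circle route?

3.1%

Great circle: σ = 1.2674 rad → d_gc = Rσ = 8066.7 km
Rhumb: Δφ = -0.9480, Δλ = +1.2529, Δψ = -1.3209, q = Δφ/Δψ = 0.7177 → d_rh = R√(Δφ²+q²Δλ²) = 8316.6 km
Excess = (8316.6 − 8066.7) / 8066.7 = 249.9 / 8066.7 = 3.10% ≈ 3.1%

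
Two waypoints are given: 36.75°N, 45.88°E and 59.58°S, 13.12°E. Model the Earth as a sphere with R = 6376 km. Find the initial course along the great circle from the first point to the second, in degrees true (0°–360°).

196.2°

N = sin Δλ·cos φ₂ = -0.2740;  D = cos φ₁ sin φ₂ − sin φ₁ cos φ₂ cos Δλ = -0.9457
initial course = atan2(N, D) = 196.16°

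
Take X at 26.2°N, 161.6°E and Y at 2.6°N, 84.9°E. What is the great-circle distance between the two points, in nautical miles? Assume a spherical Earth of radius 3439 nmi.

4617 nmi

Haversine: a = sin²(Δφ/2)+cos φ₁ cos φ₂ sin²(Δλ/2) = 0.38689;  σ = 2·atan2(√a,√(1−a))
σ = 76.925° → d = Rσ = 3439·1.34259 = 4617 nmi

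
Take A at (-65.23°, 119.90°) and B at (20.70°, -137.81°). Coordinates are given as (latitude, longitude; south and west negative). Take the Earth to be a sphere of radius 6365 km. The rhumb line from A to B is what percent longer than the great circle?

3.9%

Great circle: σ = 1.9871 rad → d_gc = Rσ = 12647.9 km
Rhumb: Δφ = +1.4998, Δλ = +1.7853, Δψ = +1.8854, q = Δφ/Δψ = 0.7955 → d_rh = R√(Δφ²+q²Δλ²) = 13146.5 km
Excess = (13146.5 − 12647.9) / 12647.9 = 498.6 / 12647.9 = 3.94% ≈ 3.9%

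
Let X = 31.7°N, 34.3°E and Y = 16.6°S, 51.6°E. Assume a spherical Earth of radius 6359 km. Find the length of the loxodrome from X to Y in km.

5669 km

Rhumb course C = atan2(Δλ, Δψ) with Δψ = ln[tan(π/4+φ₂/2)/tan(π/4+φ₁/2)] = -0.8777, Δλ = +0.3019 → C = 161.02°
d = R·|Δφ| / |cos C| = 6359·0.84299 / 0.94561 = 5669 km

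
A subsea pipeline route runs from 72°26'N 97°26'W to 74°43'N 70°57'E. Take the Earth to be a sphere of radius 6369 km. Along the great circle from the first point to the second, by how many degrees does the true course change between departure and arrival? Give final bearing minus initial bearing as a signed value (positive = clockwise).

At departure: θ₁ = atan2(sin Δλ cos φ₂, cos φ₁ sin φ₂ − sin φ₁ cos φ₂ cos Δλ) = 5.64°
At arrival: θ₂ = atan2(sin Δλ cos φ₁, −cos φ₂ sin φ₁ + sin φ₂ cos φ₁ cos Δλ) = 173.54°
Δθ = θ₂ − θ₁ = +167.9°

+167.9°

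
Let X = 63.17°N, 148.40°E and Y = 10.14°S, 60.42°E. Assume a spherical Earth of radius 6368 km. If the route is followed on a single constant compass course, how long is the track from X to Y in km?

Δψ = ln[tan(π/4+φ₂/2)/tan(π/4+φ₁/2)] = -1.6113;  Δφ = -1.2795 rad,  Δλ = -1.5355 rad
q = Δφ/Δψ = 0.7941
d = R·√(Δφ² + q²Δλ²) = 6368·1.76749 = 11255 km

11255 km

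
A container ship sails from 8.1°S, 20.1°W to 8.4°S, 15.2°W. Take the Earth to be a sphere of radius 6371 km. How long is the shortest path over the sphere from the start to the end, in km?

540 km

Haversine: a = sin²(Δφ/2)+cos φ₁ cos φ₂ sin²(Δλ/2) = 0.00180;  σ = 2·atan2(√a,√(1−a))
σ = 4.859° → d = Rσ = 6371·0.08480 = 540 km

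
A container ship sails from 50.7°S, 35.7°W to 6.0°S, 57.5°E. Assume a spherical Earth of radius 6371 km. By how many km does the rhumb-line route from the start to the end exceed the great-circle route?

340 km

Great circle: cos σ = sin φ₁ sin φ₂ + cos φ₁ cos φ₂ cos Δλ,  σ = 1.5251 rad → d_gc = 9716.1 km
Rhumb line: Δψ = +0.9249, q = Δφ/Δψ = 0.8435, d_rh = R√(Δφ²+q²Δλ²) = 10055.7 km
Excess = 10055.7 − 9716.1 = 339.6 ≈ 340 km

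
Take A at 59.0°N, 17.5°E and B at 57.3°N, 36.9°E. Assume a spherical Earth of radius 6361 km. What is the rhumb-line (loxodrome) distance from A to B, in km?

Δψ = ln[tan(π/4+φ₂/2)/tan(π/4+φ₁/2)] = -0.0562;  Δφ = -0.0297 rad,  Δλ = +0.3386 rad
q = Δφ/Δψ = 0.5276
d = R·√(Δφ² + q²Δλ²) = 6361·0.18108 = 1152 km

1152 km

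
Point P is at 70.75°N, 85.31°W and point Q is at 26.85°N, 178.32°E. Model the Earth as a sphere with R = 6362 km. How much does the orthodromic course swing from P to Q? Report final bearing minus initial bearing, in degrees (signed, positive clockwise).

At departure: θ₁ = atan2(sin Δλ cos φ₂, cos φ₁ sin φ₂ − sin φ₁ cos φ₂ cos Δλ) = 285.29°
At arrival: θ₂ = atan2(sin Δλ cos φ₁, −cos φ₂ sin φ₁ + sin φ₂ cos φ₁ cos Δλ) = 200.88°
Δθ = θ₂ − θ₁ = -84.4°

-84.4°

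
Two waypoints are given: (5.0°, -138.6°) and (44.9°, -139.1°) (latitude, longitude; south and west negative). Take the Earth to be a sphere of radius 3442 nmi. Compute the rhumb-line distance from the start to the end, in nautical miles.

Δψ = ln[tan(π/4+φ₂/2)/tan(π/4+φ₁/2)] = +0.7915;  Δφ = +0.6964 rad,  Δλ = -0.0087 rad
q = Δφ/Δψ = 0.8798
d = R·√(Δφ² + q²Δλ²) = 3442·0.69643 = 2397 nmi

2397 nmi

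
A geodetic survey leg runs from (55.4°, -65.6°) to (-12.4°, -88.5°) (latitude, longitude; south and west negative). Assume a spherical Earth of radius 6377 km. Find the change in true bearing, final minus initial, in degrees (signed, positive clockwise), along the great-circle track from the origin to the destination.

-10.2°

Initial bearing θ₁ = atan2(sin Δλ cos φ₂, cos φ₁ sin φ₂ − sin φ₁ cos φ₂ cos Δλ) = 203.78°
Final bearing θ₂ = (initial bearing from the destination back to the start) + 180° = 193.56°
Δθ = θ₂ − θ₁ = -10.2°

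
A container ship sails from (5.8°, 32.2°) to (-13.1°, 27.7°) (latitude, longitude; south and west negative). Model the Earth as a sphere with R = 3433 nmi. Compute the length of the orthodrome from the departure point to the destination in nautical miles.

cos σ = sin φ₁ sin φ₂ + cos φ₁ cos φ₂ cos Δλ
      = sin(5.80°)sin(-13.10°) + cos(5.80°)cos(-13.10°)cos(-4.50°) = 0.9431
σ = 19.421° → d = Rσ = 3433·0.33897 = 1164 nmi

1164 nmi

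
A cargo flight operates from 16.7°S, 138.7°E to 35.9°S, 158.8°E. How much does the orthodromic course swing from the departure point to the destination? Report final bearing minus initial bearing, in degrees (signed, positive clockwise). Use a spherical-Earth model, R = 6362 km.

At departure: θ₁ = atan2(sin Δλ cos φ₂, cos φ₁ sin φ₂ − sin φ₁ cos φ₂ cos Δλ) = 140.94°
At arrival: θ₂ = atan2(sin Δλ cos φ₁, −cos φ₂ sin φ₁ + sin φ₂ cos φ₁ cos Δλ) = 131.83°
Δθ = θ₂ − θ₁ = -9.1°

-9.1°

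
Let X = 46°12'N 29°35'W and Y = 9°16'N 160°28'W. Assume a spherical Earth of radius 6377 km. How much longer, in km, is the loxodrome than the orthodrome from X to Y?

Great circle: cos σ = sin φ₁ sin φ₂ + cos φ₁ cos φ₂ cos Δλ,  σ = 1.9080 rad → d_gc = 12167.6 km
Rhumb line: Δψ = -0.7489, q = Δφ/Δψ = 0.8608, d_rh = R√(Δφ²+q²Δλ²) = 13195.8 km
Excess = 13195.8 − 12167.6 = 1028.2 ≈ 1028 km

1028 km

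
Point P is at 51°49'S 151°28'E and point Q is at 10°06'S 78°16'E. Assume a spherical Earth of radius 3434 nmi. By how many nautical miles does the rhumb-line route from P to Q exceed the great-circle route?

Great circle: cos σ = sin φ₁ sin φ₂ + cos φ₁ cos φ₂ cos Δλ,  σ = 1.2517 rad → d_gc = 4298.2 nmi
Rhumb line: Δψ = +0.8838, q = Δφ/Δψ = 0.8238, d_rh = R√(Δφ²+q²Δλ²) = 4394.9 nmi
Excess = 4394.9 − 4298.2 = 96.7 ≈ 97 nmi

97 nmi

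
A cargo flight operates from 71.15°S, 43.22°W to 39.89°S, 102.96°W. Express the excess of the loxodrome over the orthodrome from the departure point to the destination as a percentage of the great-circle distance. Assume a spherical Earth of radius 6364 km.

Great circle: σ = 0.7498 rad → d_gc = Rσ = 4771.6 km
Rhumb: Δφ = +0.5456, Δλ = -1.0427, Δψ = +1.0354, q = Δφ/Δψ = 0.5269 → d_rh = R√(Δφ²+q²Δλ²) = 4927.6 km
Excess = (4927.6 − 4771.6) / 4771.6 = 156.0 / 4771.6 = 3.27% ≈ 3.3%

3.3%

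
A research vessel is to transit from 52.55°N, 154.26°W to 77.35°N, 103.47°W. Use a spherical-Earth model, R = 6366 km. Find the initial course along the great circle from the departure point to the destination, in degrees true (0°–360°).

19.3°

N = sin Δλ·cos φ₂ = +0.1697;  D = cos φ₁ sin φ₂ − sin φ₁ cos φ₂ cos Δλ = +0.4834
initial course = atan2(N, D) = 19.34°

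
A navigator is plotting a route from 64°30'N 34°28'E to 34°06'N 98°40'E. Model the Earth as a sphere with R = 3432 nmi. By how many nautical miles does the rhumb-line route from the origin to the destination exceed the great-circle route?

96 nmi

Great circle: cos σ = sin φ₁ sin φ₂ + cos φ₁ cos φ₂ cos Δλ,  σ = 0.8484 rad → d_gc = 2911.7 nmi
Rhumb line: Δψ = -0.8522, q = Δφ/Δψ = 0.6226, d_rh = R√(Δφ²+q²Δλ²) = 3008.0 nmi
Excess = 3008.0 − 2911.7 = 96.3 ≈ 96 nmi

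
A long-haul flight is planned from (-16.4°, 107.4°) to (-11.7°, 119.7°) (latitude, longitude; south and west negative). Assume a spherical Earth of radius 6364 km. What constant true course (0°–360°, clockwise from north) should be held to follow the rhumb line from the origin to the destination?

Meridional parts: M(φ₁)=-0.2902, M(φ₂)=-0.2056 → ΔM = +0.0846;  Δλ = +0.2147 rad
tan C = Δλ / ΔM = +2.5379 → C = 68.49°

68.5°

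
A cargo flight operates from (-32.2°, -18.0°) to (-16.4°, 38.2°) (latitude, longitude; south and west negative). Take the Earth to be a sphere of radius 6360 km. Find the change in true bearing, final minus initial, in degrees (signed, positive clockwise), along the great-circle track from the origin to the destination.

-25.0°

Initial bearing θ₁ = atan2(sin Δλ cos φ₂, cos φ₁ sin φ₂ − sin φ₁ cos φ₂ cos Δλ) = 86.74°
Final bearing θ₂ = (initial bearing from the destination back to the start) + 180° = 61.72°
Δθ = θ₂ − θ₁ = -25.0°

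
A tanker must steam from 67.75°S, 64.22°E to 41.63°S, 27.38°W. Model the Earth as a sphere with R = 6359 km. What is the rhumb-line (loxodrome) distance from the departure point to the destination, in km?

Δψ = ln[tan(π/4+φ₂/2)/tan(π/4+φ₁/2)] = +0.8259;  Δφ = +0.4559 rad,  Δλ = -1.5987 rad
q = Δφ/Δψ = 0.5520
d = R·√(Δφ² + q²Δλ²) = 6359·0.99331 = 6316 km

6316 km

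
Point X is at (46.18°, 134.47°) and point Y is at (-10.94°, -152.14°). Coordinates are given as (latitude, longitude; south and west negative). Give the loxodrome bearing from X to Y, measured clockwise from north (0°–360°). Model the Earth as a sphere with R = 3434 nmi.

130.7°

Meridional parts: M(φ₁)=+0.9108, M(φ₂)=-0.1921 → ΔM = -1.1029;  Δλ = +1.2809 rad
tan C = Δλ / ΔM = -1.1614 → C = 130.73°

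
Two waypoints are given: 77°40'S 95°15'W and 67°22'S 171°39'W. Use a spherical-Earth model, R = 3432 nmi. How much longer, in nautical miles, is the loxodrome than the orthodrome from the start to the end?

97 nmi

Great circle: cos σ = sin φ₁ sin φ₂ + cos φ₁ cos φ₂ cos Δλ,  σ = 0.4001 rad → d_gc = 1373.2 nmi
Rhumb line: Δψ = +0.6164, q = Δφ/Δψ = 0.2917, d_rh = R√(Δφ²+q²Δλ²) = 1470.4 nmi
Excess = 1470.4 − 1373.2 = 97.2 ≈ 97 nmi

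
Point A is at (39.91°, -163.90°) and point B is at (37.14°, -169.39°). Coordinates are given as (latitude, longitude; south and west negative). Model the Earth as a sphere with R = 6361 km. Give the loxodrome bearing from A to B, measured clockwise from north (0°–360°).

Δψ = ln[tan(π/4+φ₂/2)/tan(π/4+φ₁/2)] = -0.0618
Δλ = -0.0958 rad (taken the short way round)
course = atan2(Δλ, Δψ) = 237.17°

237.2°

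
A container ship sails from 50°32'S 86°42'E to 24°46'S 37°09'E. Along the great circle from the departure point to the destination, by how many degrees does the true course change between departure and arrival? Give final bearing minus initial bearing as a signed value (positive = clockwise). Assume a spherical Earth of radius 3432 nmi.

+32.3°

At departure: θ₁ = atan2(sin Δλ cos φ₂, cos φ₁ sin φ₂ − sin φ₁ cos φ₂ cos Δλ) = 285.26°
At arrival: θ₂ = atan2(sin Δλ cos φ₁, −cos φ₂ sin φ₁ + sin φ₂ cos φ₁ cos Δλ) = 317.52°
Δθ = θ₂ − θ₁ = +32.3°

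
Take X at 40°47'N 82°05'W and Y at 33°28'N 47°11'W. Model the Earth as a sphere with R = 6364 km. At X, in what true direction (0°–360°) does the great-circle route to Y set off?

93.5°

θ = atan2( sin Δλ·cos φ₂ ,  cos φ₁ sin φ₂ − sin φ₁ cos φ₂ cos Δλ )
  = atan2(+0.4773, -0.0294) = 93.52°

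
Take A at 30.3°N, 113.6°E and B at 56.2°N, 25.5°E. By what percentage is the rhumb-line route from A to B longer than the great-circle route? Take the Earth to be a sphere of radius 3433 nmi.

5.6%

Great circle: σ = 1.1206 rad → d_gc = Rσ = 3846.88 nmi
Rhumb: Δφ = +0.4520, Δλ = -1.5376, Δψ = +0.6359, q = Δφ/Δψ = 0.7108 → d_rh = R√(Δφ²+q²Δλ²) = 4060.42 nmi
Excess = (4060.42 − 3846.88) / 3846.88 = 213.54 / 3846.88 = 5.551% ≈ 5.6%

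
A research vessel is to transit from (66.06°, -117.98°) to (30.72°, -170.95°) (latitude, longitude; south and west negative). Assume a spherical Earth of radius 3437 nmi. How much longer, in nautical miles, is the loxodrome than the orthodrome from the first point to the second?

Great circle: cos σ = sin φ₁ sin φ₂ + cos φ₁ cos φ₂ cos Δλ,  σ = 0.8271 rad → d_gc = 2842.9 nmi
Rhumb line: Δψ = -0.9873, q = Δφ/Δψ = 0.6248, d_rh = R√(Δφ²+q²Δλ²) = 2904.3 nmi
Excess = 2904.3 − 2842.9 = 61.4 ≈ 61 nmi

61 nmi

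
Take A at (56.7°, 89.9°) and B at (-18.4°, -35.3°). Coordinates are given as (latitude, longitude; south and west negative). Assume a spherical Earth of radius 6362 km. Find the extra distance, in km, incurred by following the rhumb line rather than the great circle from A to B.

707 km

Great circle: cos σ = sin φ₁ sin φ₂ + cos φ₁ cos φ₂ cos Δλ,  σ = 2.1702 rad → d_gc = 13806.6 km
Rhumb line: Δψ = -1.5339, q = Δφ/Δψ = 0.8545, d_rh = R√(Δφ²+q²Δλ²) = 14514.0 km
Excess = 14514.0 − 13806.6 = 707.4 ≈ 707 km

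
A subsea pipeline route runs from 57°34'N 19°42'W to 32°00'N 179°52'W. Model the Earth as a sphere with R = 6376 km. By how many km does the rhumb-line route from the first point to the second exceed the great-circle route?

Great circle: cos σ = sin φ₁ sin φ₂ + cos φ₁ cos φ₂ cos Δλ,  σ = 1.5514 rad → d_gc = 9891.6 km
Rhumb line: Δψ = -0.6449, q = Δφ/Δψ = 0.6919, d_rh = R√(Δφ²+q²Δλ²) = 12655.8 km
Excess = 12655.8 − 9891.6 = 2764.2 ≈ 2764 km

2764 km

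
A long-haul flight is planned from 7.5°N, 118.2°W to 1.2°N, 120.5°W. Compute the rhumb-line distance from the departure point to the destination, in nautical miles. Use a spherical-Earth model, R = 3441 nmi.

Rhumb course C = atan2(Δλ, Δψ) with Δψ = ln[tan(π/4+φ₂/2)/tan(π/4+φ₁/2)] = -0.1103, Δλ = -0.0401 → C = 199.99°
d = R·|Δφ| / |cos C| = 3441·0.10996 / 0.93973 = 403 nmi

403 nmi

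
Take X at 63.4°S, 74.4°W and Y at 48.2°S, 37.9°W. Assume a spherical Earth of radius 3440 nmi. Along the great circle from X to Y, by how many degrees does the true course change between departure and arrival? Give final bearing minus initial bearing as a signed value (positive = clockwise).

At departure: θ₁ = atan2(sin Δλ cos φ₂, cos φ₁ sin φ₂ − sin φ₁ cos φ₂ cos Δλ) = 69.87°
At arrival: θ₂ = atan2(sin Δλ cos φ₁, −cos φ₂ sin φ₁ + sin φ₂ cos φ₁ cos Δλ) = 39.11°
Δθ = θ₂ − θ₁ = -30.8°

-30.8°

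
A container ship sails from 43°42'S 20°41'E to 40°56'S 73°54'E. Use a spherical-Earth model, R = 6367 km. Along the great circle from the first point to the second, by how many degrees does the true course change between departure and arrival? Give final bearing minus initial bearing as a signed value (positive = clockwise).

-37.3°

Initial bearing θ₁ = atan2(sin Δλ cos φ₂, cos φ₁ sin φ₂ − sin φ₁ cos φ₂ cos Δλ) = 104.91°
Final bearing θ₂ = (initial bearing from the destination back to the start) + 180° = 67.63°
Δθ = θ₂ − θ₁ = -37.3°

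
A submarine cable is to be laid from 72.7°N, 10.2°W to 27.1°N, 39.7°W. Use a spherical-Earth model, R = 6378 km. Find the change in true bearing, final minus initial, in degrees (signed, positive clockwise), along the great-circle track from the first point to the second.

Initial bearing θ₁ = atan2(sin Δλ cos φ₂, cos φ₁ sin φ₂ − sin φ₁ cos φ₂ cos Δλ) = 215.96°
Final bearing θ₂ = (initial bearing from the destination back to the start) + 180° = 191.31°
Δθ = θ₂ − θ₁ = -24.6°

-24.6°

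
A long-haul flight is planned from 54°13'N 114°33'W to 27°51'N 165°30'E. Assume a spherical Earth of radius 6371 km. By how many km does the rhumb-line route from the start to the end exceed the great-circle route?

284 km

Great circle: cos σ = sin φ₁ sin φ₂ + cos φ₁ cos φ₂ cos Δλ,  σ = 1.0824 rad → d_gc = 6896.1 km
Rhumb line: Δψ = -0.6242, q = Δφ/Δψ = 0.7372, d_rh = R√(Δφ²+q²Δλ²) = 7180.0 km
Excess = 7180.0 − 6896.1 = 283.9 ≈ 284 km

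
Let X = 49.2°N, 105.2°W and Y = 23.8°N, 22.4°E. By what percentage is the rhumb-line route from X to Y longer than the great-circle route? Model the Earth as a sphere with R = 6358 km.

Great circle: σ = 1.6301 rad → d_gc = Rσ = 10364.3 km
Rhumb: Δφ = -0.4433, Δλ = +2.2270, Δψ = -0.5613, q = Δφ/Δψ = 0.7899 → d_rh = R√(Δφ²+q²Δλ²) = 11533.6 km
Excess = (11533.6 − 10364.3) / 10364.3 = 1169.3 / 10364.3 = 11.28% ≈ 11.3%

11.3%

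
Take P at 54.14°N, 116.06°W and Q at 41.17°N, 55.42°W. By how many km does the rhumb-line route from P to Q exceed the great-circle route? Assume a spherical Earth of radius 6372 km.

Great circle: cos σ = sin φ₁ sin φ₂ + cos φ₁ cos φ₂ cos Δλ,  σ = 0.7232 rad → d_gc = 4607.9 km
Rhumb line: Δψ = -0.3385, q = Δφ/Δψ = 0.6687, d_rh = R√(Δφ²+q²Δλ²) = 4734.5 km
Excess = 4734.5 − 4607.9 = 126.6 ≈ 127 km

127 km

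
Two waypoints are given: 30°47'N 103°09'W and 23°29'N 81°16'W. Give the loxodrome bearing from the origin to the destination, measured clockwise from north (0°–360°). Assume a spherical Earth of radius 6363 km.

Δψ = ln[tan(π/4+φ₂/2)/tan(π/4+φ₁/2)] = -0.1433
Δλ = +0.3819 rad (taken the short way round)
course = atan2(Δλ, Δψ) = 110.57°

110.6°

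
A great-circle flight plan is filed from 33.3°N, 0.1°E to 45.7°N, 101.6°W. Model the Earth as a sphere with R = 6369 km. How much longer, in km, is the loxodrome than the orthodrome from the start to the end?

Great circle: cos σ = sin φ₁ sin φ₂ + cos φ₁ cos φ₂ cos Δλ,  σ = 1.2927 rad → d_gc = 8233.0 km
Rhumb line: Δψ = +0.2818, q = Δφ/Δψ = 0.7681, d_rh = R√(Δφ²+q²Δλ²) = 8791.6 km
Excess = 8791.6 − 8233.0 = 558.6 ≈ 559 km

559 km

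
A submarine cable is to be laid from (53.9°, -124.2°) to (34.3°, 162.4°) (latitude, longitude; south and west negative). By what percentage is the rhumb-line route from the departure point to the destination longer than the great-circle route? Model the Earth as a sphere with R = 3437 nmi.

3.7%

Great circle: σ = 0.9343 rad → d_gc = Rσ = 3211.2 nmi
Rhumb: Δφ = -0.3421, Δλ = -1.2811, Δψ = -0.4832, q = Δφ/Δψ = 0.7079 → d_rh = R√(Δφ²+q²Δλ²) = 3331.4 nmi
Excess = (3331.4 − 3211.2) / 3211.2 = 120.2 / 3211.2 = 3.74% ≈ 3.7%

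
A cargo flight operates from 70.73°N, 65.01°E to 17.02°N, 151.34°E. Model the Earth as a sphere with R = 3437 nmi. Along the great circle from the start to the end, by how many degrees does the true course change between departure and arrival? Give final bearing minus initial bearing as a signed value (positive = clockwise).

Initial bearing θ₁ = atan2(sin Δλ cos φ₂, cos φ₁ sin φ₂ − sin φ₁ cos φ₂ cos Δλ) = 87.67°
Final bearing θ₂ = (initial bearing from the destination back to the start) + 180° = 159.83°
Δθ = θ₂ − θ₁ = +72.2°

+72.2°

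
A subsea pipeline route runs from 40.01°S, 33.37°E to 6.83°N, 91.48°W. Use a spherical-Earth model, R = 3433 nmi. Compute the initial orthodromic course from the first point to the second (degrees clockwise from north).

251.4°

θ = atan2( sin Δλ·cos φ₂ ,  cos φ₁ sin φ₂ − sin φ₁ cos φ₂ cos Δλ )
  = atan2(-0.8148, -0.2737) = 251.43°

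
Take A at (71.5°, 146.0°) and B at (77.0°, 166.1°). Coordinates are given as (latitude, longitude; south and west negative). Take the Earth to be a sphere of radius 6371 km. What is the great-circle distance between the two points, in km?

Haversine: a = sin²(Δφ/2)+cos φ₁ cos φ₂ sin²(Δλ/2) = 0.00448;  σ = 2·atan2(√a,√(1−a))
σ = 7.672° → d = Rσ = 6371·0.13390 = 853 km

853 km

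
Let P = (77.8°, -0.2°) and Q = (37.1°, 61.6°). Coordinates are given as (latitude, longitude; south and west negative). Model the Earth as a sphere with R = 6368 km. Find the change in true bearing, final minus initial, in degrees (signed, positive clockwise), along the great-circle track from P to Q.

Initial bearing θ₁ = atan2(sin Δλ cos φ₂, cos φ₁ sin φ₂ − sin φ₁ cos φ₂ cos Δλ) = 108.92°
Final bearing θ₂ = (initial bearing from the destination back to the start) + 180° = 165.48°
Δθ = θ₂ − θ₁ = +56.6°

+56.6°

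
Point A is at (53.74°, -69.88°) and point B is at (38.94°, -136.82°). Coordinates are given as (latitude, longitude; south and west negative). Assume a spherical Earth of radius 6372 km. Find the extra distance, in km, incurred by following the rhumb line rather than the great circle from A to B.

169 km

Great circle: cos σ = sin φ₁ sin φ₂ + cos φ₁ cos φ₂ cos Δλ,  σ = 0.8135 rad → d_gc = 5183.41 km
Rhumb line: Δψ = -0.3775, q = Δφ/Δψ = 0.6842, d_rh = R√(Δφ²+q²Δλ²) = 5352.85 km
Excess = 5352.85 − 5183.41 = 169.44 ≈ 169 km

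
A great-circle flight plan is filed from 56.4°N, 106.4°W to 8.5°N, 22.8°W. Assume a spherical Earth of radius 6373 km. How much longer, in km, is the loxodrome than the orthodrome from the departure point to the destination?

298 km

Great circle: cos σ = sin φ₁ sin φ₂ + cos φ₁ cos φ₂ cos Δλ,  σ = 1.3856 rad → d_gc = 8830.54 km
Rhumb line: Δψ = -1.0487, q = Δφ/Δψ = 0.7972, d_rh = R√(Δφ²+q²Δλ²) = 9128.96 km
Excess = 9128.96 − 8830.54 = 298.42 ≈ 298 km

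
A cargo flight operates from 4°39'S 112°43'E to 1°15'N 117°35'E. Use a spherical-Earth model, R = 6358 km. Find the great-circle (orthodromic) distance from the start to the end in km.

Haversine: a = sin²(Δφ/2)+cos φ₁ cos φ₂ sin²(Δλ/2) = 0.00444;  σ = 2·atan2(√a,√(1−a))
σ = 7.645° → d = Rσ = 6358·0.13344 = 848 km

848 km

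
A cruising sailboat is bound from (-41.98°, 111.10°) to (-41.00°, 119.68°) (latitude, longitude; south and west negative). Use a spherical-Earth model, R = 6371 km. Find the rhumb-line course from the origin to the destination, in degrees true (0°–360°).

81.3°

Meridional parts: M(φ₁)=-0.8087, M(φ₂)=-0.7859 → ΔM = +0.0228;  Δλ = +0.1497 rad
tan C = Δλ / ΔM = +6.5580 → C = 81.33°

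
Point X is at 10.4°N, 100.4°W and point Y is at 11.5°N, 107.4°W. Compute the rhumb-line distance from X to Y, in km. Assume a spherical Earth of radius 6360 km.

Rhumb course C = atan2(Δλ, Δψ) with Δψ = ln[tan(π/4+φ₂/2)/tan(π/4+φ₁/2)] = +0.0196, Δλ = -0.1222 → C = 279.09°
d = R·|Δφ| / |cos C| = 6360·0.01920 / 0.15805 = 773 km

773 km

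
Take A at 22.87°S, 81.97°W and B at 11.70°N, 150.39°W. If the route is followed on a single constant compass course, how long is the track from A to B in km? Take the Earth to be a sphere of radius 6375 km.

Rhumb course C = atan2(Δλ, Δψ) with Δψ = ln[tan(π/4+φ₂/2)/tan(π/4+φ₁/2)] = +0.6158, Δλ = -1.1942 → C = 297.28°
d = R·|Δφ| / |cos C| = 6375·0.60336 / 0.45835 = 8392 km

8392 km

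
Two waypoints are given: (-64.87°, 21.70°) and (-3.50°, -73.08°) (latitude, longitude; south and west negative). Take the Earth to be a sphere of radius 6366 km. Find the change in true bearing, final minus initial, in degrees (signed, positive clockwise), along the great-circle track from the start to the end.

At departure: θ₁ = atan2(sin Δλ cos φ₂, cos φ₁ sin φ₂ − sin φ₁ cos φ₂ cos Δλ) = 264.19°
At arrival: θ₂ = atan2(sin Δλ cos φ₁, −cos φ₂ sin φ₁ + sin φ₂ cos φ₁ cos Δλ) = 334.96°
Δθ = θ₂ − θ₁ = +70.8°

+70.8°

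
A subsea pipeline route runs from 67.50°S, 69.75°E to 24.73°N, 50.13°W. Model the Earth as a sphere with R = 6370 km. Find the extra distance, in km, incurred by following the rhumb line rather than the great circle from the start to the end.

Great circle: cos σ = sin φ₁ sin φ₂ + cos φ₁ cos φ₂ cos Δλ,  σ = 2.1648 rad → d_gc = 13789.6 km
Rhumb line: Δψ = +2.0606, q = Δφ/Δψ = 0.7812, d_rh = R√(Δφ²+q²Δλ²) = 14613.3 km
Excess = 14613.3 − 13789.6 = 823.7 ≈ 824 km

824 km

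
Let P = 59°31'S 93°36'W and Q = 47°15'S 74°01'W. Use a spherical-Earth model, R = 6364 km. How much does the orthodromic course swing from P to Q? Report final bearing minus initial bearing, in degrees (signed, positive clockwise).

Initial bearing θ₁ = atan2(sin Δλ cos φ₂, cos φ₁ sin φ₂ − sin φ₁ cos φ₂ cos Δλ) = 51.86°
Final bearing θ₂ = (initial bearing from the destination back to the start) + 180° = 36.00°
Δθ = θ₂ − θ₁ = -15.9°

-15.9°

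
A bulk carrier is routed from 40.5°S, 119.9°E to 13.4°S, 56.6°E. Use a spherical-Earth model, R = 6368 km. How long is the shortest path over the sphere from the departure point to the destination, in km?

Haversine: a = sin²(Δφ/2)+cos φ₁ cos φ₂ sin²(Δλ/2) = 0.25856;  σ = 2·atan2(√a,√(1−a))
σ = 61.127° → d = Rσ = 6368·1.06687 = 6794 km

6794 km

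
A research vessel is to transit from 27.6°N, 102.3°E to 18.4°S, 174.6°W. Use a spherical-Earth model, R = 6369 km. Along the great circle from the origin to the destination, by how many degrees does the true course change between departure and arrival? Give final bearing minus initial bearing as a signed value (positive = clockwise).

At departure: θ₁ = atan2(sin Δλ cos φ₂, cos φ₁ sin φ₂ − sin φ₁ cos φ₂ cos Δλ) = 109.44°
At arrival: θ₂ = atan2(sin Δλ cos φ₁, −cos φ₂ sin φ₁ + sin φ₂ cos φ₁ cos Δλ) = 118.27°
Δθ = θ₂ − θ₁ = +8.8°

+8.8°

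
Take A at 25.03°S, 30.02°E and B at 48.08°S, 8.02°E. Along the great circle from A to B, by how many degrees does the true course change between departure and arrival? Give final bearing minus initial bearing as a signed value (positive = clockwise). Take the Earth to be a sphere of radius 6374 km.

+13.5°

Initial bearing θ₁ = atan2(sin Δλ cos φ₂, cos φ₁ sin φ₂ − sin φ₁ cos φ₂ cos Δλ) = 211.27°
Final bearing θ₂ = (initial bearing from the destination back to the start) + 180° = 224.75°
Δθ = θ₂ − θ₁ = +13.5°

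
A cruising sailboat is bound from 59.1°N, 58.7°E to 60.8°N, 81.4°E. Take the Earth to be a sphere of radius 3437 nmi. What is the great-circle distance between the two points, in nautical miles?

686 nmi

Haversine: a = sin²(Δφ/2)+cos φ₁ cos φ₂ sin²(Δλ/2) = 0.00992;  σ = 2·atan2(√a,√(1−a))
σ = 11.434° → d = Rσ = 3437·0.19957 = 686 nmi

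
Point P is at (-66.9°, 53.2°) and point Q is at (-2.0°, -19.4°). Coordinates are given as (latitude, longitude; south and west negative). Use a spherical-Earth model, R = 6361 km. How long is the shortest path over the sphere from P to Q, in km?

Haversine: a = sin²(Δφ/2)+cos φ₁ cos φ₂ sin²(Δλ/2) = 0.42532;  σ = 2·atan2(√a,√(1−a))
σ = 81.410° → d = Rσ = 6361·1.42088 = 9038 km

9038 km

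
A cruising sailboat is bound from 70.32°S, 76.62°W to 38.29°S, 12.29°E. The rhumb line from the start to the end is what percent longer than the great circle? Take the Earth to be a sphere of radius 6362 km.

7.5%

Great circle: σ = 0.9416 rad → d_gc = Rσ = 5990.6 km
Rhumb: Δφ = +0.5590, Δλ = +1.5518, Δψ = +1.0274, q = Δφ/Δψ = 0.5441 → d_rh = R√(Δφ²+q²Δλ²) = 6442.2 km
Excess = (6442.2 − 5990.6) / 5990.6 = 451.6 / 5990.6 = 7.54% ≈ 7.5%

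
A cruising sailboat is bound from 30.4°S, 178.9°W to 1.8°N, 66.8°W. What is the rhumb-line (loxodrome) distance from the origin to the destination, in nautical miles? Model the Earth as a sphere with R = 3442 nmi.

Δψ = ln[tan(π/4+φ₂/2)/tan(π/4+φ₁/2)] = +0.5888;  Δφ = +0.5620 rad,  Δλ = +1.9565 rad
q = Δφ/Δψ = 0.9545
d = R·√(Δφ² + q²Δλ²) = 3442·1.95016 = 6712 nmi

6712 nmi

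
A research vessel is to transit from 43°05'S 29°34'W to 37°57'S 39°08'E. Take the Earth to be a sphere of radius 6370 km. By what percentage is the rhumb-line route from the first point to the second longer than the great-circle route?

2.8%

Great circle: σ = 0.8902 rad → d_gc = Rσ = 5670.5 km
Rhumb: Δφ = +0.0896, Δλ = +1.1990, Δψ = +0.1179, q = Δφ/Δψ = 0.7596 → d_rh = R√(Δφ²+q²Δλ²) = 5829.7 km
Excess = (5829.7 − 5670.5) / 5670.5 = 159.2 / 5670.5 = 2.81% ≈ 2.8%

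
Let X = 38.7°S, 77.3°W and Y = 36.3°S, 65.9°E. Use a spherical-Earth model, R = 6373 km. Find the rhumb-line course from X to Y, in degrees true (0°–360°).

88.8°

Meridional parts: M(φ₁)=-0.7336, M(φ₂)=-0.6808 → ΔM = +0.0528;  Δλ = +2.4993 rad
tan C = Δλ / ΔM = +47.3292 → C = 88.79°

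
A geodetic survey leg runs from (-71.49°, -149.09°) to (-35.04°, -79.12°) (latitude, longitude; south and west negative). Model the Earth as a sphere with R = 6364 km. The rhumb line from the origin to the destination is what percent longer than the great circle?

4.4%

Great circle: σ = 0.8848 rad → d_gc = Rσ = 5630.6 km
Rhumb: Δφ = +0.6362, Δλ = +1.2212, Δψ = +1.1606, q = Δφ/Δψ = 0.5481 → d_rh = R√(Δφ²+q²Δλ²) = 5876.9 km
Excess = (5876.9 − 5630.6) / 5630.6 = 246.3 / 5630.6 = 4.37% ≈ 4.4%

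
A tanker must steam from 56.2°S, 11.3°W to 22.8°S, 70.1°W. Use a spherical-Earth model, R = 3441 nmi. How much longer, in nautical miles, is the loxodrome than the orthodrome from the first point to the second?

Great circle: cos σ = sin φ₁ sin φ₂ + cos φ₁ cos φ₂ cos Δλ,  σ = 0.9426 rad → d_gc = 3243.5 nmi
Rhumb line: Δψ = +0.7824, q = Δφ/Δψ = 0.7450, d_rh = R√(Δφ²+q²Δλ²) = 3308.4 nmi
Excess = 3308.4 − 3243.5 = 64.9 ≈ 65 nmi

65 nmi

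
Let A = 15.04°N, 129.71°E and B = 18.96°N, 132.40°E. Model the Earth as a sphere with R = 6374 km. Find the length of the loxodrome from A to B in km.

522 km

Rhumb course C = atan2(Δλ, Δψ) with Δψ = ln[tan(π/4+φ₂/2)/tan(π/4+φ₁/2)] = +0.0716, Δλ = +0.0469 → C = 33.27°
d = R·|Δφ| / |cos C| = 6374·0.06842 / 0.83611 = 522 km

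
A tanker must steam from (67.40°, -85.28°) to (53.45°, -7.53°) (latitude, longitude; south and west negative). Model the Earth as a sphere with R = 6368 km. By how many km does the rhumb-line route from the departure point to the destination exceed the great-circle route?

265 km

Great circle: cos σ = sin φ₁ sin φ₂ + cos φ₁ cos φ₂ cos Δλ,  σ = 0.6596 rad → d_gc = 4200.6 km
Rhumb line: Δψ = -0.5024, q = Δφ/Δψ = 0.4846, d_rh = R√(Δφ²+q²Δλ²) = 4465.7 km
Excess = 4465.7 − 4200.6 = 265.1 ≈ 265 km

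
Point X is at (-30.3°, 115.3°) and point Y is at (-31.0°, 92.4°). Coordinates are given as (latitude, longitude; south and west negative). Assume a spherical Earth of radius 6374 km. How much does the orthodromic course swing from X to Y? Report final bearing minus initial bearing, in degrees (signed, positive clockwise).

+11.8°

At departure: θ₁ = atan2(sin Δλ cos φ₂, cos φ₁ sin φ₂ − sin φ₁ cos φ₂ cos Δλ) = 262.10°
At arrival: θ₂ = atan2(sin Δλ cos φ₁, −cos φ₂ sin φ₁ + sin φ₂ cos φ₁ cos Δλ) = 273.89°
Δθ = θ₂ − θ₁ = +11.8°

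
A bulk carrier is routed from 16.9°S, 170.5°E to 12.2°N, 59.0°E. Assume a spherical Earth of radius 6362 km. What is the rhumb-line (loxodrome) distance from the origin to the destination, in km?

Δψ = ln[tan(π/4+φ₂/2)/tan(π/4+φ₁/2)] = +0.5139;  Δφ = +0.5079 rad,  Δλ = -1.9460 rad
q = Δφ/Δψ = 0.9883
d = R·√(Δφ² + q²Δλ²) = 6362·1.98925 = 12656 km

12656 km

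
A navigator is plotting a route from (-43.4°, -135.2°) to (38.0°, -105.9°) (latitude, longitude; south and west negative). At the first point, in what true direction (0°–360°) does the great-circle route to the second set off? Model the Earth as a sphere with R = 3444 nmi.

22.8°

N = sin Δλ·cos φ₂ = +0.3856;  D = cos φ₁ sin φ₂ − sin φ₁ cos φ₂ cos Δλ = +0.9195
initial course = atan2(N, D) = 22.75°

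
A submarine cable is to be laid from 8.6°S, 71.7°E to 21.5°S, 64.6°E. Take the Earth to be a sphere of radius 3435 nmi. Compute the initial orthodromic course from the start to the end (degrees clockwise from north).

207.1°

N = sin Δλ·cos φ₂ = -0.1150;  D = cos φ₁ sin φ₂ − sin φ₁ cos φ₂ cos Δλ = -0.2243
initial course = atan2(N, D) = 207.14°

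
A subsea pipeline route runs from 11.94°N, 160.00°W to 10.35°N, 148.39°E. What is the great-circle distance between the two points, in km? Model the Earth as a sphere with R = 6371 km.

Haversine: a = sin²(Δφ/2)+cos φ₁ cos φ₂ sin²(Δλ/2) = 0.18257;  σ = 2·atan2(√a,√(1−a))
σ = 50.590° → d = Rσ = 6371·0.88297 = 5625 km

5625 km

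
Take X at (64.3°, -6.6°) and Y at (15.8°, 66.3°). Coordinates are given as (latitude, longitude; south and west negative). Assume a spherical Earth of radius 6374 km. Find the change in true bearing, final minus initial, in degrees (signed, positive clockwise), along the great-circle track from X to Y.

Initial bearing θ₁ = atan2(sin Δλ cos φ₂, cos φ₁ sin φ₂ − sin φ₁ cos φ₂ cos Δλ) = 98.46°
Final bearing θ₂ = (initial bearing from the destination back to the start) + 180° = 153.53°
Δθ = θ₂ − θ₁ = +55.1°

+55.1°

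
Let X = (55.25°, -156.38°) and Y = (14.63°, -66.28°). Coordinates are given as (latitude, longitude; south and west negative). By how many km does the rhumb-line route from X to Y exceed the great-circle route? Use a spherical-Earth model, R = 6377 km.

Great circle: cos σ = sin φ₁ sin φ₂ + cos φ₁ cos φ₂ cos Δλ,  σ = 1.3627 rad → d_gc = 8690.15 km
Rhumb line: Δψ = -0.9037, q = Δφ/Δψ = 0.7845, d_rh = R√(Δφ²+q²Δλ²) = 9073.55 km
Excess = 9073.55 − 8690.15 = 383.40 ≈ 383 km

383 km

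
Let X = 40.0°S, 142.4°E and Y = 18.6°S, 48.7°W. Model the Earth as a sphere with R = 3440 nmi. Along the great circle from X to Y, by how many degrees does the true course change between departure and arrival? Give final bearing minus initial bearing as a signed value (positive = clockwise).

-157.9°

At departure: θ₁ = atan2(sin Δλ cos φ₂, cos φ₁ sin φ₂ − sin φ₁ cos φ₂ cos Δλ) = 167.77°
At arrival: θ₂ = atan2(sin Δλ cos φ₁, −cos φ₂ sin φ₁ + sin φ₂ cos φ₁ cos Δλ) = 9.85°
Δθ = θ₂ − θ₁ = -157.9°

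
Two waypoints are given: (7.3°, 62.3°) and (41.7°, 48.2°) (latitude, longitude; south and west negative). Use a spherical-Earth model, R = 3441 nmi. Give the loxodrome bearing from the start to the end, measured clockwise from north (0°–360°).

Meridional parts: M(φ₁)=+0.1278, M(φ₂)=+0.8021 → ΔM = +0.6744;  Δλ = -0.2461 rad
tan C = Δλ / ΔM = -0.3649 → C = 339.95°

340.0°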